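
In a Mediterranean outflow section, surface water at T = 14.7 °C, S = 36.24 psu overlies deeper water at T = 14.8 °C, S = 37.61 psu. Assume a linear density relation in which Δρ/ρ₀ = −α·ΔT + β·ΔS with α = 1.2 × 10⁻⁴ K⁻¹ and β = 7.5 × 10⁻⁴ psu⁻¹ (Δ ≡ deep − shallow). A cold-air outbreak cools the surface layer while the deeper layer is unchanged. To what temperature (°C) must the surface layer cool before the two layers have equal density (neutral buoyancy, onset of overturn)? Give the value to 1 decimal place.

Neutral buoyancy requires Δρ = 0, i.e. −α(T_deep − T_surf′) + β(S_deep − S_surf) = 0.
T_surf′ = T_deep − (β/α)·ΔS = 14.8 − (7.5 × 10⁻⁴/1.2 × 10⁻⁴)·(+1.37) = 6.238 °C.
Cooling required: 14.7 − (6.238) = 8.462 °C.

6.2 °C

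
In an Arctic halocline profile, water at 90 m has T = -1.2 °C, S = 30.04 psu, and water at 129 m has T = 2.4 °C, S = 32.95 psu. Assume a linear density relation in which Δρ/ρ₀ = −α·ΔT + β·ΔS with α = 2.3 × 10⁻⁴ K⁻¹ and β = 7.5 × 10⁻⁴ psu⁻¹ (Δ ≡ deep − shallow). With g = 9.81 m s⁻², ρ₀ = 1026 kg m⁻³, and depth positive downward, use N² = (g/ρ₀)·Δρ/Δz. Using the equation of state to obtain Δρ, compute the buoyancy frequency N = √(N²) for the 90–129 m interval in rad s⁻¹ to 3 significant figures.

ΔT = +3.6 K, ΔS = +2.91 psu (deep − shallow).
Δρ/ρ₀ = −αΔT + βΔS = -8.28 × 10⁻⁴ + 2.1825 × 10⁻³ = 1.3545 × 10⁻³, so Δρ ≈ 1.390 kg m⁻³.
N² = (g/ρ₀)·Δρ/Δz = g·(Δρ/ρ₀)/Δz = 9.81 × 1.3545 × 10⁻³ / 39 = 3.4071 × 10⁻⁴ s⁻².
N = √(3.4071 × 10⁻⁴) = 0.018458 rad s⁻¹ ≈ 0.0185 rad s⁻¹.

0.0185 rad s⁻¹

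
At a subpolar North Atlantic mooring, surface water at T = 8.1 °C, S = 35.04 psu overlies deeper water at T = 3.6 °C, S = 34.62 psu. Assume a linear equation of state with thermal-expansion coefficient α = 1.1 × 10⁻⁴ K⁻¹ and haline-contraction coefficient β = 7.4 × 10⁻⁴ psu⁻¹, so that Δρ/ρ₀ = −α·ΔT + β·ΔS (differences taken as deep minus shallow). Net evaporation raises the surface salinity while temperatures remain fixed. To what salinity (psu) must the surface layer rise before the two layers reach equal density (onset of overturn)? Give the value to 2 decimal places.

Neutral buoyancy requires −α(T_deep − T_surf) + β(S_deep − S_surf′) = 0.
S_surf′ = S_deep − (α/β)·ΔT = 34.62 − (1.1 × 10⁻⁴/7.4 × 10⁻⁴)·(-4.5) = 35.2889 psu.
Increase required: 35.2889 − 35.04 = 0.2489 psu.

35.29 psu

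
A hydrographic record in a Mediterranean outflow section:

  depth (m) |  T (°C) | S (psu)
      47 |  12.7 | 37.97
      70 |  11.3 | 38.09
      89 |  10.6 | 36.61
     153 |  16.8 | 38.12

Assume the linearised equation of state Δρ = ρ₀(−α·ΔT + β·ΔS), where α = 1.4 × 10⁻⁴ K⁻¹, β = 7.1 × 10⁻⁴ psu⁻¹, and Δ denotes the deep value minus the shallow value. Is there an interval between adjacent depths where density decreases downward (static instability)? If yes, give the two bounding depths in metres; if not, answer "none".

Evaluate Δρ/ρ₀ = −αΔT + βΔS across each adjacent pair:
  47–70 m: −αΔT+βΔS = −(1.4 × 10⁻⁴)(-1.4)+(7.1 × 10⁻⁴)(+0.12) = 2.8 × 10⁻⁴ → stable
  70–89 m: −αΔT+βΔS = −(1.4 × 10⁻⁴)(-0.7)+(7.1 × 10⁻⁴)(-1.48) = -9.5 × 10⁻⁴ → UNSTABLE
  89–153 m: −αΔT+βΔS = −(1.4 × 10⁻⁴)(+6.2)+(7.1 × 10⁻⁴)(+1.51) = 2.0 × 10⁻⁴ → stable
The 70–89 m interval has Δρ < 0: lighter water underlies denser water.

70–89 m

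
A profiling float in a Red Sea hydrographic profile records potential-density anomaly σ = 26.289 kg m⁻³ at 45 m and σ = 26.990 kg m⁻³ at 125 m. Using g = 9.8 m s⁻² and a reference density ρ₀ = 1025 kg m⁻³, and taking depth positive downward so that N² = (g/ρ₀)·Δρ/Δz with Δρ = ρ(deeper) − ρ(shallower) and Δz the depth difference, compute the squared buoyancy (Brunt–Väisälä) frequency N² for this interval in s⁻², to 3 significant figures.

8.38 × 10⁻⁵ s⁻²

Δρ = 1026.990 − 1026.289 = 0.701 kg m⁻³ over Δz = 125 − 45 = 80 m.
N² = (9.8/1025) × (0.701/80) = 8.3778 × 10⁻⁵ s⁻² ≈ 8.38 × 10⁻⁵ s⁻².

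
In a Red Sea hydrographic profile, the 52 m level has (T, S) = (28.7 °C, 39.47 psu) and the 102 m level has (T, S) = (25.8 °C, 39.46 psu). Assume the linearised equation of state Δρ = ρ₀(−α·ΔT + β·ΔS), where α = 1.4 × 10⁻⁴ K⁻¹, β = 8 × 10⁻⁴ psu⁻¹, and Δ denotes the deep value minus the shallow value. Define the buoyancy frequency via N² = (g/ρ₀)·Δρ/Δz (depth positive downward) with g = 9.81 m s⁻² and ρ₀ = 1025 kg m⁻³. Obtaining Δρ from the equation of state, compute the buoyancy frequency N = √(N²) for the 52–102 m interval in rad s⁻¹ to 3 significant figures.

ΔT = -2.9 K, ΔS = -0.01 psu (deep − shallow).
Δρ/ρ₀ = −αΔT + βΔS = 4.06 × 10⁻⁴ − 8.00 × 10⁻⁶ = 3.98 × 10⁻⁴, so Δρ ≈ 0.4079 kg m⁻³.
N² = (g/ρ₀)·Δρ/Δz = g·(Δρ/ρ₀)/Δz = 9.81 × 3.98 × 10⁻⁴ / 50 = 7.8088 × 10⁻⁵ s⁻².
N = √(7.8088 × 10⁻⁵) = 8.8367 × 10⁻³ rad s⁻¹ ≈ 8.84 × 10⁻³ rad s⁻¹.

8.84 × 10⁻³ rad s⁻¹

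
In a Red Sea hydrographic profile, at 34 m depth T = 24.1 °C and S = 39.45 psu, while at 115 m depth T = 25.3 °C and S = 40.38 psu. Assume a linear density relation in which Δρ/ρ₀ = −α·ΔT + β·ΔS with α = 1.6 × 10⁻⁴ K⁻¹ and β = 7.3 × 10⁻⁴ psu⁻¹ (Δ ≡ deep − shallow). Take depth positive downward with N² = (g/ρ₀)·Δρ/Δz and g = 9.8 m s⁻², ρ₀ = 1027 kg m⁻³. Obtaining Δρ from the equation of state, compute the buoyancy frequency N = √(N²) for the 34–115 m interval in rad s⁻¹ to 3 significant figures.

ΔT = +1.2 K, ΔS = +0.93 psu (deep − shallow).
Δρ/ρ₀ = −αΔT + βΔS = -1.92 × 10⁻⁴ + 6.789 × 10⁻⁴ = 4.869 × 10⁻⁴, so Δρ ≈ 0.5000 kg m⁻³.
N² = (g/ρ₀)·Δρ/Δz = g·(Δρ/ρ₀)/Δz = 9.8 × 4.869 × 10⁻⁴ / 81 = 5.8909 × 10⁻⁵ s⁻².
N = √(5.8909 × 10⁻⁵) = 7.6752 × 10⁻³ rad s⁻¹ ≈ 7.68 × 10⁻³ rad s⁻¹.

7.68 × 10⁻³ rad s⁻¹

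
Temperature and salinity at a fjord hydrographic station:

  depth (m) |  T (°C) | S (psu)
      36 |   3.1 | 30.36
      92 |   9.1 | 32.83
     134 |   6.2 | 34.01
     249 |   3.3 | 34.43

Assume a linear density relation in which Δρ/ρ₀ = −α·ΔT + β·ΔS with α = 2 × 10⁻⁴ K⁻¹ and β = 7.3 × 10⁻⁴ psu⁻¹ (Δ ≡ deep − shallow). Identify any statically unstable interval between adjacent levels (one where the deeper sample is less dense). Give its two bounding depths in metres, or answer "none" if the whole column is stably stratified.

none

Evaluate Δρ/ρ₀ = −αΔT + βΔS across each adjacent pair:
  36–92 m: −αΔT+βΔS = −(2 × 10⁻⁴)(+6.0)+(7.3 × 10⁻⁴)(+2.47) = 6.0 × 10⁻⁴ → stable
  92–134 m: −αΔT+βΔS = −(2 × 10⁻⁴)(-2.9)+(7.3 × 10⁻⁴)(+1.18) = 1.4 × 10⁻³ → stable
  134–249 m: −αΔT+βΔS = −(2 × 10⁻⁴)(-2.9)+(7.3 × 10⁻⁴)(+0.42) = 8.9 × 10⁻⁴ → stable
Every interval has Δρ > 0: the column is stably stratified throughout.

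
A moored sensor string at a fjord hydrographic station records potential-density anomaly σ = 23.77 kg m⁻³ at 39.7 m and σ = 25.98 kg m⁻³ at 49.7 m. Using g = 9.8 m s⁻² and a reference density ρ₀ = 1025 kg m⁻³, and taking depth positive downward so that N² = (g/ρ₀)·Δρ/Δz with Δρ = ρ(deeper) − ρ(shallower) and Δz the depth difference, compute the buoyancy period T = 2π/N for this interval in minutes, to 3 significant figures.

2.28 min

Δρ = 1025.98 − 1023.77 = 2.21 kg m⁻³ over Δz = 49.7 − 39.7 = 10 m.
N² = (9.8/1025) × (2.21/10) = 2.1130 × 10⁻³ s⁻².
N = √(2.1130 × 10⁻³) = 0.045967 rad s⁻¹, so T = 2π/N = 136.69 s = 2.2782 min ≈ 2.28 min.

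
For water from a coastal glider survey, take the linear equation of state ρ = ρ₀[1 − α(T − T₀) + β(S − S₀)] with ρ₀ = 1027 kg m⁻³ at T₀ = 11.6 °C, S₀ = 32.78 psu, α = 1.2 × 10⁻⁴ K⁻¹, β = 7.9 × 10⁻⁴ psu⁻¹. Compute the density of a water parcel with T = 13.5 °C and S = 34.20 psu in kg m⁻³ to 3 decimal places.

T − T₀ = +1.9 K, S − S₀ = +1.42 psu.
Bracket = 1 − α·(+1.9) + β·(+1.42) = 1 + (8.938 × 10⁻⁴) = 1.0008938.
ρ = 1027 × 1.0008938 = 1027.918 kg m⁻³.

1027.918 kg m⁻³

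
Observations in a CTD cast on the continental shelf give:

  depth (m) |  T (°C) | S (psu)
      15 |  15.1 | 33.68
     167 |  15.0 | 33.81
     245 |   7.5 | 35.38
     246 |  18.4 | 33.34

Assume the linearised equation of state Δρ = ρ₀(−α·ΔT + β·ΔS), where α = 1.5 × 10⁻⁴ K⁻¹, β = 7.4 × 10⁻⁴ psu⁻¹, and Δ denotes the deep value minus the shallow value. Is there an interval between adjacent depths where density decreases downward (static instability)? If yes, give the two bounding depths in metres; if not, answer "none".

245–246 m

Evaluate Δρ/ρ₀ = −αΔT + βΔS across each adjacent pair:
  15–167 m: −αΔT+βΔS = −(1.5 × 10⁻⁴)(-0.1)+(7.4 × 10⁻⁴)(+0.13) = 1.1 × 10⁻⁴ → stable
  167–245 m: −αΔT+βΔS = −(1.5 × 10⁻⁴)(-7.5)+(7.4 × 10⁻⁴)(+1.57) = 2.3 × 10⁻³ → stable
  245–246 m: −αΔT+βΔS = −(1.5 × 10⁻⁴)(+10.9)+(7.4 × 10⁻⁴)(-2.04) = -3.1 × 10⁻³ → UNSTABLE
The 245–246 m interval has Δρ < 0: lighter water underlies denser water.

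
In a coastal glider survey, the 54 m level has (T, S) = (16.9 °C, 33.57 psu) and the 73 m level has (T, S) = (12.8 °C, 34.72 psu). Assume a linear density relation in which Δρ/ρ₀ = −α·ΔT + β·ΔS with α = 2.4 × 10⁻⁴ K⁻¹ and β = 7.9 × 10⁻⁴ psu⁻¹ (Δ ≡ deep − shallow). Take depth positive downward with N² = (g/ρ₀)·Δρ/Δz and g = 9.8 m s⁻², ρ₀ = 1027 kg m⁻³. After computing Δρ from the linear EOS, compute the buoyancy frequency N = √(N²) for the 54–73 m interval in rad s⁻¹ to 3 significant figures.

0.0312 rad s⁻¹

ΔT = -4.1 K, ΔS = +1.15 psu (deep − shallow).
Δρ/ρ₀ = −αΔT + βΔS = 9.84 × 10⁻⁴ + 9.085 × 10⁻⁴ = 1.8925 × 10⁻³, so Δρ ≈ 1.944 kg m⁻³.
N² = (g/ρ₀)·Δρ/Δz = g·(Δρ/ρ₀)/Δz = 9.8 × 1.8925 × 10⁻³ / 19 = 9.7613 × 10⁻⁴ s⁻².
N = √(9.7613 × 10⁻⁴) = 0.031243 rad s⁻¹ ≈ 0.0312 rad s⁻¹.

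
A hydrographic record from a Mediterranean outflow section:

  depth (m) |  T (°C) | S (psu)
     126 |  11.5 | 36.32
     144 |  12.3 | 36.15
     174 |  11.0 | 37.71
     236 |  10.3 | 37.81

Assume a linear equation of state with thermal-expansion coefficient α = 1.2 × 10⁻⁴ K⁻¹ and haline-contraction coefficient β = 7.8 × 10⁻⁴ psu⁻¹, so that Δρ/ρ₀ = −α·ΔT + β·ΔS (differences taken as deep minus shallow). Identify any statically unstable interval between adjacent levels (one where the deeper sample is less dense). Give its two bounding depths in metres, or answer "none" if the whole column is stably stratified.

Evaluate Δρ/ρ₀ = −αΔT + βΔS across each adjacent pair:
  126–144 m: −αΔT+βΔS = −(1.2 × 10⁻⁴)(+0.8)+(7.8 × 10⁻⁴)(-0.17) = -2.3 × 10⁻⁴ → UNSTABLE
  144–174 m: −αΔT+βΔS = −(1.2 × 10⁻⁴)(-1.3)+(7.8 × 10⁻⁴)(+1.56) = 1.4 × 10⁻³ → stable
  174–236 m: −αΔT+βΔS = −(1.2 × 10⁻⁴)(-0.7)+(7.8 × 10⁻⁴)(+0.10) = 1.6 × 10⁻⁴ → stable
The 126–144 m interval has Δρ < 0: lighter water underlies denser water.

126–144 m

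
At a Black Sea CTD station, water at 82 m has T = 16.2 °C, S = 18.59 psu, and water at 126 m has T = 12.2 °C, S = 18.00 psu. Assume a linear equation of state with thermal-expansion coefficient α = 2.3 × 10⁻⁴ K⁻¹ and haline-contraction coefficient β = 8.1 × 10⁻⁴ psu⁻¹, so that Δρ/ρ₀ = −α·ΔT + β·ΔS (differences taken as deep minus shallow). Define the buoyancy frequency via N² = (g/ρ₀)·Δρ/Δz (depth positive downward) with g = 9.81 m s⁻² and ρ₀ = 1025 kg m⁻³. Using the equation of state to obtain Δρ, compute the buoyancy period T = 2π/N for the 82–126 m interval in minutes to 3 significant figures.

10.5 min

ΔT = -4.0 K, ΔS = -0.59 psu (deep − shallow).
Δρ/ρ₀ = −αΔT + βΔS = 9.20 × 10⁻⁴ − 4.779 × 10⁻⁴ = 4.421 × 10⁻⁴, so Δρ ≈ 0.4532 kg m⁻³.
N² = (g/ρ₀)·Δρ/Δz = g·(Δρ/ρ₀)/Δz = 9.81 × 4.421 × 10⁻⁴ / 44 = 9.8568 × 10⁻⁵ s⁻².
N = √(9.8568 × 10⁻⁵) = 9.9281 × 10⁻³ rad s⁻¹ → T = 2π/N = 632.87 s = 10.548 min ≈ 10.5 min.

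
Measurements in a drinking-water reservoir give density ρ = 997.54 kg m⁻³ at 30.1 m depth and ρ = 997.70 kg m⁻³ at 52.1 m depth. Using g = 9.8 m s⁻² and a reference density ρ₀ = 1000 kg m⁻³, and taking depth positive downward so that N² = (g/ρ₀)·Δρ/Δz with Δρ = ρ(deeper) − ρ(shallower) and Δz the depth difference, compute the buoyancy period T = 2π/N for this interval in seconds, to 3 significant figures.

Δρ = 997.70 − 997.54 = 0.16 kg m⁻³ over Δz = 52.1 − 30.1 = 22 m.
N² = (9.8/1000) × (0.16/22) = 7.1273 × 10⁻⁵ s⁻².
N = √(7.1273 × 10⁻⁵) = 8.4423 × 10⁻³ rad s⁻¹, so T = 2π/N = 744.25 s ≈ 744 s.
A positive N² confirms static stability across the interval.

744 s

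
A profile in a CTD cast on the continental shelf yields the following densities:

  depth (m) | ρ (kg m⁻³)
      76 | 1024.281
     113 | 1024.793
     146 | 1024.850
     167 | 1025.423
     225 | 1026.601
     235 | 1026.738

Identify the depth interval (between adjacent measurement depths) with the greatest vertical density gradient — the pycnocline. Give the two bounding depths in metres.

146–167 m

Compute the density gradient over each adjacent pair:
  76–113 m: Δρ/Δz = 0.512/37 = 0.014 kg m⁻⁴
  113–146 m: Δρ/Δz = 0.057/33 = 1.7 × 10⁻³ kg m⁻⁴
  146–167 m: Δρ/Δz = 0.573/21 = 0.027 kg m⁻⁴
  167–225 m: Δρ/Δz = 1.178/58 = 0.020 kg m⁻⁴
  225–235 m: Δρ/Δz = 0.137/10 = 0.014 kg m⁻⁴
The largest gradient is in the 146–167 m interval — the pycnocline.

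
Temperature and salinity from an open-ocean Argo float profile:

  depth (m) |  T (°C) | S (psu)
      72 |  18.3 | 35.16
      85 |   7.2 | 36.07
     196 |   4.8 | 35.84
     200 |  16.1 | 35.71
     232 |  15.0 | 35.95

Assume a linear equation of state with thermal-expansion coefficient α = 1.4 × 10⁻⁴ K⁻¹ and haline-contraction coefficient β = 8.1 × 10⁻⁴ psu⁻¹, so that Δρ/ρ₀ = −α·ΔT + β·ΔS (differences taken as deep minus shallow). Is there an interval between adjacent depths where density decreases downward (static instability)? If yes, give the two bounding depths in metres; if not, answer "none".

Evaluate Δρ/ρ₀ = −αΔT + βΔS across each adjacent pair:
  72–85 m: −αΔT+βΔS = −(1.4 × 10⁻⁴)(-11.1)+(8.1 × 10⁻⁴)(+0.91) = 2.3 × 10⁻³ → stable
  85–196 m: −αΔT+βΔS = −(1.4 × 10⁻⁴)(-2.4)+(8.1 × 10⁻⁴)(-0.23) = 1.5 × 10⁻⁴ → stable
  196–200 m: −αΔT+βΔS = −(1.4 × 10⁻⁴)(+11.3)+(8.1 × 10⁻⁴)(-0.13) = -1.7 × 10⁻³ → UNSTABLE
  200–232 m: −αΔT+βΔS = −(1.4 × 10⁻⁴)(-1.1)+(8.1 × 10⁻⁴)(+0.24) = 3.5 × 10⁻⁴ → stable
The 196–200 m interval has Δρ < 0: lighter water underlies denser water.

196–200 m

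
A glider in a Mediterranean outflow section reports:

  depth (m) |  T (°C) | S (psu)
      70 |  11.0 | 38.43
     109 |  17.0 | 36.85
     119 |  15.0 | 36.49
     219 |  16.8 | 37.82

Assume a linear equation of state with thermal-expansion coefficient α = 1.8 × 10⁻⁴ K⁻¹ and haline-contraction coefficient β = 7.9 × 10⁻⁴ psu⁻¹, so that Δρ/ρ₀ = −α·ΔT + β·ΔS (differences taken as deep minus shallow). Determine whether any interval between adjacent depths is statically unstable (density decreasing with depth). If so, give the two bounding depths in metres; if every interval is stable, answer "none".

Evaluate Δρ/ρ₀ = −αΔT + βΔS across each adjacent pair:
  70–109 m: −αΔT+βΔS = −(1.8 × 10⁻⁴)(+6.0)+(7.9 × 10⁻⁴)(-1.58) = -2.3 × 10⁻³ → UNSTABLE
  109–119 m: −αΔT+βΔS = −(1.8 × 10⁻⁴)(-2.0)+(7.9 × 10⁻⁴)(-0.36) = 7.6 × 10⁻⁵ → stable
  119–219 m: −αΔT+βΔS = −(1.8 × 10⁻⁴)(+1.8)+(7.9 × 10⁻⁴)(+1.33) = 7.3 × 10⁻⁴ → stable
The 70–109 m interval has Δρ < 0: lighter water underlies denser water.

70–109 m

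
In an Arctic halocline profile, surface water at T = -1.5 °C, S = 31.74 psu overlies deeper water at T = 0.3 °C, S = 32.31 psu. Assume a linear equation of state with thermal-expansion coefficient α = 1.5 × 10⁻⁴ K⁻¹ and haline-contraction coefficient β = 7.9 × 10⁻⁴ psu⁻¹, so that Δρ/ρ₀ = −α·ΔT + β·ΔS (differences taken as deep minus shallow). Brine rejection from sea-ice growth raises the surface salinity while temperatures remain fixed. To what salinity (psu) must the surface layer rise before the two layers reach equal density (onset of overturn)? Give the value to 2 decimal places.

Neutral buoyancy requires −α(T_deep − T_surf) + β(S_deep − S_surf′) = 0.
S_surf′ = S_deep − (α/β)·ΔT = 32.31 − (1.5 × 10⁻⁴/7.9 × 10⁻⁴)·(+1.8) = 31.9682 psu.
Increase required: 31.9682 − 31.74 = 0.2282 psu.

31.97 psu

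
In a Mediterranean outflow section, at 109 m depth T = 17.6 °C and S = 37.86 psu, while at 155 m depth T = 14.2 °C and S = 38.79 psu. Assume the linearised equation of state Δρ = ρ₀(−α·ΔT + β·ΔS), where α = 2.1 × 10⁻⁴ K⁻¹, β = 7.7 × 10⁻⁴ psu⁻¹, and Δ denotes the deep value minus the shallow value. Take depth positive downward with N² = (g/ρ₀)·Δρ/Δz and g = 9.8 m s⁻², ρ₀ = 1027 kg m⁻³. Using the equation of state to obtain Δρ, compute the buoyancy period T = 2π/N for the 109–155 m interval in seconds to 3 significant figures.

ΔT = -3.4 K, ΔS = +0.93 psu (deep − shallow).
Δρ/ρ₀ = −αΔT + βΔS = 7.14 × 10⁻⁴ + 7.161 × 10⁻⁴ = 1.4301 × 10⁻³, so Δρ ≈ 1.469 kg m⁻³.
N² = (g/ρ₀)·Δρ/Δz = g·(Δρ/ρ₀)/Δz = 9.8 × 1.4301 × 10⁻³ / 46 = 3.0467 × 10⁻⁴ s⁻².
N = √(3.0467 × 10⁻⁴) = 0.017455 rad s⁻¹ → T = 2π/N = 359.96 s ≈ 360 s.

360 s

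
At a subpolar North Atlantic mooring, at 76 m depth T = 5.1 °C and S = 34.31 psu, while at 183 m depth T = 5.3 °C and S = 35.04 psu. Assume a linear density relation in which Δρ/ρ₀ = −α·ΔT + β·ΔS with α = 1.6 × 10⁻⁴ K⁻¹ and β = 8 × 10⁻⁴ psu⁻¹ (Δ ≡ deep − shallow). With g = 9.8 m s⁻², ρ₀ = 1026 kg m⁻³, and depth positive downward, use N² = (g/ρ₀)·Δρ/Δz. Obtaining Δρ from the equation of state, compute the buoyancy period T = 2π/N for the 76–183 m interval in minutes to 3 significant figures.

ΔT = +0.2 K, ΔS = +0.73 psu (deep − shallow).
Δρ/ρ₀ = −αΔT + βΔS = -3.20 × 10⁻⁵ + 5.84 × 10⁻⁴ = 5.52 × 10⁻⁴, so Δρ ≈ 0.5664 kg m⁻³.
N² = (g/ρ₀)·Δρ/Δz = g·(Δρ/ρ₀)/Δz = 9.8 × 5.52 × 10⁻⁴ / 107 = 5.0557 × 10⁻⁵ s⁻².
N = √(5.0557 × 10⁻⁵) = 7.1103 × 10⁻³ rad s⁻¹ → T = 2π/N = 883.67 s = 14.728 min ≈ 14.7 min.

14.7 min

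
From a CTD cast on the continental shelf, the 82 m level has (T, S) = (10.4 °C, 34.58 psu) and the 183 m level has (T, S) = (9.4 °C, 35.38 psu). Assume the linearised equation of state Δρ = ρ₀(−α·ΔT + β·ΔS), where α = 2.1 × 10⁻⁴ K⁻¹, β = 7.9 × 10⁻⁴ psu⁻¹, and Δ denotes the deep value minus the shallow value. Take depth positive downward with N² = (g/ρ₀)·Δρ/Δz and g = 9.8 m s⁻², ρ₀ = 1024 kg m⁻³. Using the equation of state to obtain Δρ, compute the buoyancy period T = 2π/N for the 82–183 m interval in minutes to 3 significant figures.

11.6 min

ΔT = -1.0 K, ΔS = +0.80 psu (deep − shallow).
Δρ/ρ₀ = −αΔT + βΔS = 2.10 × 10⁻⁴ + 6.32 × 10⁻⁴ = 8.42 × 10⁻⁴, so Δρ ≈ 0.8622 kg m⁻³.
N² = (g/ρ₀)·Δρ/Δz = g·(Δρ/ρ₀)/Δz = 9.8 × 8.42 × 10⁻⁴ / 101 = 8.1699 × 10⁻⁵ s⁻².
N = √(8.1699 × 10⁻⁵) = 9.0387 × 10⁻³ rad s⁻¹ → T = 2π/N = 695.14 s = 11.586 min ≈ 11.6 min.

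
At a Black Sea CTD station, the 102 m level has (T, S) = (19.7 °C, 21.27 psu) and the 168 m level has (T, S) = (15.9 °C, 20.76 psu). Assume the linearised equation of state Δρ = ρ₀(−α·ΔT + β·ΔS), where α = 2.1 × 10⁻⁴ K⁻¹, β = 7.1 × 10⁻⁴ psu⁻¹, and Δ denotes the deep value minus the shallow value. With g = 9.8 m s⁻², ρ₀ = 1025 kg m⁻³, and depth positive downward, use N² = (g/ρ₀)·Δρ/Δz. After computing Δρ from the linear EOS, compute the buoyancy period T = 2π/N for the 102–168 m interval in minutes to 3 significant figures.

13.0 min

ΔT = -3.8 K, ΔS = -0.51 psu (deep − shallow).
Δρ/ρ₀ = −αΔT + βΔS = 7.98 × 10⁻⁴ − 3.621 × 10⁻⁴ = 4.359 × 10⁻⁴, so Δρ ≈ 0.4468 kg m⁻³.
N² = (g/ρ₀)·Δρ/Δz = g·(Δρ/ρ₀)/Δz = 9.8 × 4.359 × 10⁻⁴ / 66 = 6.4725 × 10⁻⁵ s⁻².
N = √(6.4725 × 10⁻⁵) = 8.0452 × 10⁻³ rad s⁻¹ → T = 2π/N = 780.99 s = 13.017 min ≈ 13.0 min.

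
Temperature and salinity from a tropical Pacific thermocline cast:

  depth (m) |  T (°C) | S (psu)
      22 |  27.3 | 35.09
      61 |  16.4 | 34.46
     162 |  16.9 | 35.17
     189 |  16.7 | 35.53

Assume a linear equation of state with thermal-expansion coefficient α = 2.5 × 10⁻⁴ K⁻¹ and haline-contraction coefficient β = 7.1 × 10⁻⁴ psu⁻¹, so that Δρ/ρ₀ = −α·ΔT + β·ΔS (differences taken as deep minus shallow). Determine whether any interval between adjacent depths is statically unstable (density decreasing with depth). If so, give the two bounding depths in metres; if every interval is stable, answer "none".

none

Evaluate Δρ/ρ₀ = −αΔT + βΔS across each adjacent pair:
  22–61 m: −αΔT+βΔS = −(2.5 × 10⁻⁴)(-10.9)+(7.1 × 10⁻⁴)(-0.63) = 2.3 × 10⁻³ → stable
  61–162 m: −αΔT+βΔS = −(2.5 × 10⁻⁴)(+0.5)+(7.1 × 10⁻⁴)(+0.71) = 3.8 × 10⁻⁴ → stable
  162–189 m: −αΔT+βΔS = −(2.5 × 10⁻⁴)(-0.2)+(7.1 × 10⁻⁴)(+0.36) = 3.1 × 10⁻⁴ → stable
Every interval has Δρ > 0: the column is stably stratified throughout.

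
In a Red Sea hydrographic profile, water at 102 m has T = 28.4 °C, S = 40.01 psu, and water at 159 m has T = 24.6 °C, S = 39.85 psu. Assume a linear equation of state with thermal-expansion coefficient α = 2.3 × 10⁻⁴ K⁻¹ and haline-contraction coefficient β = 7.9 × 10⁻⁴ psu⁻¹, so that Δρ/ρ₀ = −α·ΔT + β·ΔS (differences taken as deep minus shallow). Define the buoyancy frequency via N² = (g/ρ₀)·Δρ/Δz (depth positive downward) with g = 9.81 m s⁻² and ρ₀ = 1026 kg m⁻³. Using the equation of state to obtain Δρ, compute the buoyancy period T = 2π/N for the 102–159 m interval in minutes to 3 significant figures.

9.23 min

ΔT = -3.8 K, ΔS = -0.16 psu (deep − shallow).
Δρ/ρ₀ = −αΔT + βΔS = 8.74 × 10⁻⁴ − 1.264 × 10⁻⁴ = 7.476 × 10⁻⁴, so Δρ ≈ 0.7670 kg m⁻³.
N² = (g/ρ₀)·Δρ/Δz = g·(Δρ/ρ₀)/Δz = 9.81 × 7.476 × 10⁻⁴ / 57 = 1.2867 × 10⁻⁴ s⁻².
N = √(1.2867 × 10⁻⁴) = 0.011343 rad s⁻¹ → T = 2π/N = 553.93 s = 9.2322 min ≈ 9.23 min.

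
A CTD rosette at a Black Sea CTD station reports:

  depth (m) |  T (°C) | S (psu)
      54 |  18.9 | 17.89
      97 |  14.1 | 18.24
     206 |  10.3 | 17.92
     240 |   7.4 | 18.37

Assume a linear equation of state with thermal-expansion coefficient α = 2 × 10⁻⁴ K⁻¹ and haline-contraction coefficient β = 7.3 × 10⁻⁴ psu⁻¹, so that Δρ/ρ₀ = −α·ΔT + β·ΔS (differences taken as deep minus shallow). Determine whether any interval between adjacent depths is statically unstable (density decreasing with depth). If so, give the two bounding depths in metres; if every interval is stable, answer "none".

none

Evaluate Δρ/ρ₀ = −αΔT + βΔS across each adjacent pair:
  54–97 m: −αΔT+βΔS = −(2 × 10⁻⁴)(-4.8)+(7.3 × 10⁻⁴)(+0.35) = 1.2 × 10⁻³ → stable
  97–206 m: −αΔT+βΔS = −(2 × 10⁻⁴)(-3.8)+(7.3 × 10⁻⁴)(-0.32) = 5.3 × 10⁻⁴ → stable
  206–240 m: −αΔT+βΔS = −(2 × 10⁻⁴)(-2.9)+(7.3 × 10⁻⁴)(+0.45) = 9.1 × 10⁻⁴ → stable
Every interval has Δρ > 0: the column is stably stratified throughout.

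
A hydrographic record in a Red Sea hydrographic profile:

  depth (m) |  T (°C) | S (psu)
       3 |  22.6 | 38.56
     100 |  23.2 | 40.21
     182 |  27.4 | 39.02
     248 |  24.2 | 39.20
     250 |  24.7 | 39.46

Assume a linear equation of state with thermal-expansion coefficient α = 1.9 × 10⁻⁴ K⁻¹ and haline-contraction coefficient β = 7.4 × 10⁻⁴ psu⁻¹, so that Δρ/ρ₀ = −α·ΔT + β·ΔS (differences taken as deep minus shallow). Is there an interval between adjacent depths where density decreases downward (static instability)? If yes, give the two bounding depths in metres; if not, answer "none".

100–182 m

Evaluate Δρ/ρ₀ = −αΔT + βΔS across each adjacent pair:
  3–100 m: −αΔT+βΔS = −(1.9 × 10⁻⁴)(+0.6)+(7.4 × 10⁻⁴)(+1.65) = 1.1 × 10⁻³ → stable
  100–182 m: −αΔT+βΔS = −(1.9 × 10⁻⁴)(+4.2)+(7.4 × 10⁻⁴)(-1.19) = -1.7 × 10⁻³ → UNSTABLE
  182–248 m: −αΔT+βΔS = −(1.9 × 10⁻⁴)(-3.2)+(7.4 × 10⁻⁴)(+0.18) = 7.4 × 10⁻⁴ → stable
  248–250 m: −αΔT+βΔS = −(1.9 × 10⁻⁴)(+0.5)+(7.4 × 10⁻⁴)(+0.26) = 9.7 × 10⁻⁵ → stable
The 100–182 m interval has Δρ < 0: lighter water underlies denser water.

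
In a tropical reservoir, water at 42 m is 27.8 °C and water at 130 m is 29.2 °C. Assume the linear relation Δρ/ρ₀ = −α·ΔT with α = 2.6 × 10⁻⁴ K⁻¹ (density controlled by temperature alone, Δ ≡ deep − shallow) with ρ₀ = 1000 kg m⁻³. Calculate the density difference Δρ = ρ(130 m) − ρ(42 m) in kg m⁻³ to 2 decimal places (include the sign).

-0.36 kg m⁻³

ΔT = +1.4 K, Δρ/ρ₀ = −αΔT = -3.64 × 10⁻⁴.
Δρ = 1000 × (-3.64 × 10⁻⁴) = -0.36 kg m⁻³.
Negative Δρ: lighter below, statically unstable.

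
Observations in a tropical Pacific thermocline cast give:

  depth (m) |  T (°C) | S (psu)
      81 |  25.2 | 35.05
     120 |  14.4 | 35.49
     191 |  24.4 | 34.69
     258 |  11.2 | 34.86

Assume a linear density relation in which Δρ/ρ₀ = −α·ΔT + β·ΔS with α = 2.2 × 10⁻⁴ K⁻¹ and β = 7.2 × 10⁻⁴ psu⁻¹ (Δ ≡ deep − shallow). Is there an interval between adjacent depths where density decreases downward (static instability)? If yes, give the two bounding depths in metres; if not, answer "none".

Evaluate Δρ/ρ₀ = −αΔT + βΔS across each adjacent pair:
  81–120 m: −αΔT+βΔS = −(2.2 × 10⁻⁴)(-10.8)+(7.2 × 10⁻⁴)(+0.44) = 2.7 × 10⁻³ → stable
  120–191 m: −αΔT+βΔS = −(2.2 × 10⁻⁴)(+10.0)+(7.2 × 10⁻⁴)(-0.80) = -2.8 × 10⁻³ → UNSTABLE
  191–258 m: −αΔT+βΔS = −(2.2 × 10⁻⁴)(-13.2)+(7.2 × 10⁻⁴)(+0.17) = 3.0 × 10⁻³ → stable
The 120–191 m interval has Δρ < 0: lighter water underlies denser water.

120–191 m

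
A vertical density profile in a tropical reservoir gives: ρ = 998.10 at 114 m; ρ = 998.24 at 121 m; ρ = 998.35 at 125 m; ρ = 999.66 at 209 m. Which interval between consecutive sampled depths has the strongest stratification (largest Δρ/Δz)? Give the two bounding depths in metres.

121–125 m

Compute the density gradient over each adjacent pair:
  114–121 m: Δρ/Δz = 0.14/7 = 0.020 kg m⁻⁴
  121–125 m: Δρ/Δz = 0.11/4 = 0.028 kg m⁻⁴
  125–209 m: Δρ/Δz = 1.31/84 = 0.016 kg m⁻⁴
The largest gradient is in the 121–125 m interval — the pycnocline.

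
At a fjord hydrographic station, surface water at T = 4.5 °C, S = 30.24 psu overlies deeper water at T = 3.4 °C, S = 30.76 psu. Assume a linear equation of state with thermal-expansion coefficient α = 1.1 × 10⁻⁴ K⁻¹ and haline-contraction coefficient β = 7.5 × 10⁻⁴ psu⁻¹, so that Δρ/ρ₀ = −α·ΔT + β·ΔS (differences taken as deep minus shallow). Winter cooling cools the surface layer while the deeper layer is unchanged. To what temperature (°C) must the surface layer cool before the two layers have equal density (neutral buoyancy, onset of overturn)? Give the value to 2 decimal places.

-0.15 °C

Neutral buoyancy requires Δρ = 0, i.e. −α(T_deep − T_surf′) + β(S_deep − S_surf) = 0.
T_surf′ = T_deep − (β/α)·ΔS = 3.4 − (7.5 × 10⁻⁴/1.1 × 10⁻⁴)·(+0.52) = -0.1455 °C.
Cooling required: 4.5 − (-0.1455) = 4.6455 °C.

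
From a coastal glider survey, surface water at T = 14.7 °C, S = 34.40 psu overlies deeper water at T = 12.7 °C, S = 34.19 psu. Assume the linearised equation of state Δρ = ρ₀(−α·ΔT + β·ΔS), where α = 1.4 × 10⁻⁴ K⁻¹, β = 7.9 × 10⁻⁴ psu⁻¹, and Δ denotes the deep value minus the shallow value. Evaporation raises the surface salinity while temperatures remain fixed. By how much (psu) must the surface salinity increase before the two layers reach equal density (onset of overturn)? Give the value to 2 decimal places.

0.14 psu

Neutral buoyancy requires −α(T_deep − T_surf) + β(S_deep − S_surf′) = 0.
S_surf′ = S_deep − (α/β)·ΔT = 34.19 − (1.4 × 10⁻⁴/7.9 × 10⁻⁴)·(-2.0) = 34.5444 psu.
Increase required: 34.5444 − 34.40 = 0.1444 psu.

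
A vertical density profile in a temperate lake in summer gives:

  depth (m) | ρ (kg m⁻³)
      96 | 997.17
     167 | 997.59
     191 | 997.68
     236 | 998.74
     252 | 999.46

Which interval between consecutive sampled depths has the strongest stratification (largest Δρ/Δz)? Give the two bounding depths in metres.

236–252 m

Compute the density gradient over each adjacent pair:
  96–167 m: Δρ/Δz = 0.42/71 = 5.9 × 10⁻³ kg m⁻⁴
  167–191 m: Δρ/Δz = 0.09/24 = 3.7 × 10⁻³ kg m⁻⁴
  191–236 m: Δρ/Δz = 1.06/45 = 0.024 kg m⁻⁴
  236–252 m: Δρ/Δz = 0.72/16 = 0.045 kg m⁻⁴
The largest gradient is in the 236–252 m interval — the pycnocline.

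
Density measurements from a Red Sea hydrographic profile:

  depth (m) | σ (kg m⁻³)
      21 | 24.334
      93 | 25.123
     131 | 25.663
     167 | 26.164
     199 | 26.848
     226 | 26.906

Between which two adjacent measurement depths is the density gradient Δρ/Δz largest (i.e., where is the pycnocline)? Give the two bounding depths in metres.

Compute the density gradient over each adjacent pair:
  21–93 m: Δρ/Δz = 0.789/72 = 0.011 kg m⁻⁴
  93–131 m: Δρ/Δz = 0.540/38 = 0.014 kg m⁻⁴
  131–167 m: Δρ/Δz = 0.501/36 = 0.014 kg m⁻⁴
  167–199 m: Δρ/Δz = 0.684/32 = 0.021 kg m⁻⁴
  199–226 m: Δρ/Δz = 0.058/27 = 2.1 × 10⁻³ kg m⁻⁴
The largest gradient is in the 167–199 m interval — the pycnocline.

167–199 m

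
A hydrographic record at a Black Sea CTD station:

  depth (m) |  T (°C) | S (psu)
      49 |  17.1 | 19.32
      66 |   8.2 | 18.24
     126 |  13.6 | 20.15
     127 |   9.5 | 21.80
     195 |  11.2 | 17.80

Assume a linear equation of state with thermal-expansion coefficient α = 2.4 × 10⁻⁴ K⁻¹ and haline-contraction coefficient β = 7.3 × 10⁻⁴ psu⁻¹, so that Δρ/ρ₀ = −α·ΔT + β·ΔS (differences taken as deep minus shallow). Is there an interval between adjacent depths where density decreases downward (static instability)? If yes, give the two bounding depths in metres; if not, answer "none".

Evaluate Δρ/ρ₀ = −αΔT + βΔS across each adjacent pair:
  49–66 m: −αΔT+βΔS = −(2.4 × 10⁻⁴)(-8.9)+(7.3 × 10⁻⁴)(-1.08) = 1.3 × 10⁻³ → stable
  66–126 m: −αΔT+βΔS = −(2.4 × 10⁻⁴)(+5.4)+(7.3 × 10⁻⁴)(+1.91) = 9.8 × 10⁻⁵ → stable
  126–127 m: −αΔT+βΔS = −(2.4 × 10⁻⁴)(-4.1)+(7.3 × 10⁻⁴)(+1.65) = 2.2 × 10⁻³ → stable
  127–195 m: −αΔT+βΔS = −(2.4 × 10⁻⁴)(+1.7)+(7.3 × 10⁻⁴)(-4.00) = -3.3 × 10⁻³ → UNSTABLE
The 127–195 m interval has Δρ < 0: lighter water underlies denser water.

127–195 m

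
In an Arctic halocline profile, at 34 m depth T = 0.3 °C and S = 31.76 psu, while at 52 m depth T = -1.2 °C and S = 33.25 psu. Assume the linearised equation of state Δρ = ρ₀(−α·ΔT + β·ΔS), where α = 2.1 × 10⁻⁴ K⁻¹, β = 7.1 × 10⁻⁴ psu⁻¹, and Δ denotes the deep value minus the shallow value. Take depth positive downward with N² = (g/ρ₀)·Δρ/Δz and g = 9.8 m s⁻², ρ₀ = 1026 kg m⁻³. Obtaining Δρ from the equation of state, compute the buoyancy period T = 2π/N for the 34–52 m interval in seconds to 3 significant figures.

ΔT = -1.5 K, ΔS = +1.49 psu (deep − shallow).
Δρ/ρ₀ = −αΔT + βΔS = 3.15 × 10⁻⁴ + 1.0579 × 10⁻³ = 1.3729 × 10⁻³, so Δρ ≈ 1.409 kg m⁻³.
N² = (g/ρ₀)·Δρ/Δz = g·(Δρ/ρ₀)/Δz = 9.8 × 1.3729 × 10⁻³ / 18 = 7.4747 × 10⁻⁴ s⁻².
N = √(7.4747 × 10⁻⁴) = 0.027340 rad s⁻¹ → T = 2π/N = 229.82 s ≈ 230 s.

230 s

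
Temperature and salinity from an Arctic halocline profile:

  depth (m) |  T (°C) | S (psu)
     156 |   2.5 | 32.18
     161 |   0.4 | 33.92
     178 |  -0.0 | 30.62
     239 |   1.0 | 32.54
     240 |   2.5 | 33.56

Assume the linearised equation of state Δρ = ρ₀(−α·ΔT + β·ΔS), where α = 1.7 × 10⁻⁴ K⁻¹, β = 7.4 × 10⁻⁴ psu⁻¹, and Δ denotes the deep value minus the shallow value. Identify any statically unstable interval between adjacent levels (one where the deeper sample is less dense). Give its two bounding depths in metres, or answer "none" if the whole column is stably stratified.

Evaluate Δρ/ρ₀ = −αΔT + βΔS across each adjacent pair:
  156–161 m: −αΔT+βΔS = −(1.7 × 10⁻⁴)(-2.1)+(7.4 × 10⁻⁴)(+1.74) = 1.6 × 10⁻³ → stable
  161–178 m: −αΔT+βΔS = −(1.7 × 10⁻⁴)(-0.4)+(7.4 × 10⁻⁴)(-3.30) = -2.4 × 10⁻³ → UNSTABLE
  178–239 m: −αΔT+βΔS = −(1.7 × 10⁻⁴)(+1.0)+(7.4 × 10⁻⁴)(+1.92) = 1.3 × 10⁻³ → stable
  239–240 m: −αΔT+βΔS = −(1.7 × 10⁻⁴)(+1.5)+(7.4 × 10⁻⁴)(+1.02) = 5.0 × 10⁻⁴ → stable
The 161–178 m interval has Δρ < 0: lighter water underlies denser water.

161–178 m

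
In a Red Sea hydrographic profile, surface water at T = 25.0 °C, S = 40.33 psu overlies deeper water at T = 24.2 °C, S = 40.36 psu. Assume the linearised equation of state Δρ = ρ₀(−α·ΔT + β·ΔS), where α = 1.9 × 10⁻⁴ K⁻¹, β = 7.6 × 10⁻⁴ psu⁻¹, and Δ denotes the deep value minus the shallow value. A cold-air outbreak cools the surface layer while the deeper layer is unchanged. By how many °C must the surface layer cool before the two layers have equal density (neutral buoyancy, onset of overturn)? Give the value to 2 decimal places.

Neutral buoyancy requires Δρ = 0, i.e. −α(T_deep − T_surf′) + β(S_deep − S_surf) = 0.
T_surf′ = T_deep − (β/α)·ΔS = 24.2 − (7.6 × 10⁻⁴/1.9 × 10⁻⁴)·(+0.03) = 24.0800 °C.
Cooling required: 25.0 − (24.0800) = 0.9200 °C.

0.92 °C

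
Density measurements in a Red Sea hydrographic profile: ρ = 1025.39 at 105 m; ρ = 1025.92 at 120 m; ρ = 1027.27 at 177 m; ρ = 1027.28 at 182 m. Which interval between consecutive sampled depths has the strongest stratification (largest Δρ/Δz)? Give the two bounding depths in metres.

105–120 m

Compute the density gradient over each adjacent pair:
  105–120 m: Δρ/Δz = 0.53/15 = 0.035 kg m⁻⁴
  120–177 m: Δρ/Δz = 1.35/57 = 0.024 kg m⁻⁴
  177–182 m: Δρ/Δz = 0.01/5 = 2.0 × 10⁻³ kg m⁻⁴
The largest gradient is in the 105–120 m interval — the pycnocline.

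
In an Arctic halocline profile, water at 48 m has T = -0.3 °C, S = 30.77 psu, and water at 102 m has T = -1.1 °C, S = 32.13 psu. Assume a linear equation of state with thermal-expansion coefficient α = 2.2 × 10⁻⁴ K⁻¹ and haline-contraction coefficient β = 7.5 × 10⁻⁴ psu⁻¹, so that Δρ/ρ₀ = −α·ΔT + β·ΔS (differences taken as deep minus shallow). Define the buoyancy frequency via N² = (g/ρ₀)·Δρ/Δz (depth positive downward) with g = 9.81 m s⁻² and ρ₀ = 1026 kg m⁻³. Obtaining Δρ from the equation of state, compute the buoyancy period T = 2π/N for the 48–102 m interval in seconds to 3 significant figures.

426 s

ΔT = -0.8 K, ΔS = +1.36 psu (deep − shallow).
Δρ/ρ₀ = −αΔT + βΔS = 1.76 × 10⁻⁴ + 1.02 × 10⁻³ = 1.196 × 10⁻³, so Δρ ≈ 1.227 kg m⁻³.
N² = (g/ρ₀)·Δρ/Δz = g·(Δρ/ρ₀)/Δz = 9.81 × 1.196 × 10⁻³ / 54 = 2.1727 × 10⁻⁴ s⁻².
N = √(2.1727 × 10⁻⁴) = 0.014740 rad s⁻¹ → T = 2π/N = 426.27 s ≈ 426 s.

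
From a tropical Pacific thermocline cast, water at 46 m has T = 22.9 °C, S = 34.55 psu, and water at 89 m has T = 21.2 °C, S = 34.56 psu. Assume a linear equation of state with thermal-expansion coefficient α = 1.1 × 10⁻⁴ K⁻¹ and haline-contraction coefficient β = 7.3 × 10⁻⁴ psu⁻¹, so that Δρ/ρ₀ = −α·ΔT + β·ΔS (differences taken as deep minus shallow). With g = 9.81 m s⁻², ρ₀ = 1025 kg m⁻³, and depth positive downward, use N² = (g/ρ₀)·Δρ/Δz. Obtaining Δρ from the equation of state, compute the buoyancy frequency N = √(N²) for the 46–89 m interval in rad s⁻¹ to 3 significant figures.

ΔT = -1.7 K, ΔS = +0.01 psu (deep − shallow).
Δρ/ρ₀ = −αΔT + βΔS = 1.87 × 10⁻⁴ + 7.30 × 10⁻⁶ = 1.943 × 10⁻⁴, so Δρ ≈ 0.1992 kg m⁻³.
N² = (g/ρ₀)·Δρ/Δz = g·(Δρ/ρ₀)/Δz = 9.81 × 1.943 × 10⁻⁴ / 43 = 4.4328 × 10⁻⁵ s⁻².
N = √(4.4328 × 10⁻⁵) = 6.6579 × 10⁻³ rad s⁻¹ ≈ 6.66 × 10⁻³ rad s⁻¹.

6.66 × 10⁻³ rad s⁻¹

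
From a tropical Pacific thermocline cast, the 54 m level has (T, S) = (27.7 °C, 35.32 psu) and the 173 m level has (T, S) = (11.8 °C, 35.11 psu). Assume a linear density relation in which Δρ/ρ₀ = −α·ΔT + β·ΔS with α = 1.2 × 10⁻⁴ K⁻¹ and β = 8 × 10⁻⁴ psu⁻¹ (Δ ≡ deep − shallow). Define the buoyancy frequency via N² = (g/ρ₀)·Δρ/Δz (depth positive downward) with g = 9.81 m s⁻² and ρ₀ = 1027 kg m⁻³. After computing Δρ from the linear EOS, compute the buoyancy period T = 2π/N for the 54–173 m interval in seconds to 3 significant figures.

ΔT = -15.9 K, ΔS = -0.21 psu (deep − shallow).
Δρ/ρ₀ = −αΔT + βΔS = 1.908 × 10⁻³ − 1.68 × 10⁻⁴ = 1.74 × 10⁻³, so Δρ ≈ 1.787 kg m⁻³.
N² = (g/ρ₀)·Δρ/Δz = g·(Δρ/ρ₀)/Δz = 9.81 × 1.74 × 10⁻³ / 119 = 1.4344 × 10⁻⁴ s⁻².
N = √(1.4344 × 10⁻⁴) = 0.011977 rad s⁻¹ → T = 2π/N = 524.60 s ≈ 525 s.

525 s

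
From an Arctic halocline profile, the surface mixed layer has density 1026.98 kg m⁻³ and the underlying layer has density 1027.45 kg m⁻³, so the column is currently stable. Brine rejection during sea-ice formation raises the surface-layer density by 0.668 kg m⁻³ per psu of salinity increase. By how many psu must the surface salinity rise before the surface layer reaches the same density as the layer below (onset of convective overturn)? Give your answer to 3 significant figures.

0.704 psu

Density deficit of the surface layer: 1027.45 − 1026.98 = 0.47 kg m⁻³.
Required change = 0.47 / 0.668 = 0.704 psu.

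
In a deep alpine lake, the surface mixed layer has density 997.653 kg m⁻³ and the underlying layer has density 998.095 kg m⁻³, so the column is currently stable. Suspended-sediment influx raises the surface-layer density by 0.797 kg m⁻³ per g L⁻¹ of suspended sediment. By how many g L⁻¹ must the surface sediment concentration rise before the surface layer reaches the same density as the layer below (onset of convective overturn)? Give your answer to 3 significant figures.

Density deficit of the surface layer: 998.095 − 997.653 = 0.442 kg m⁻³.
Required change = 0.442 / 0.797 = 0.555 g L⁻¹.

0.555 g L⁻¹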